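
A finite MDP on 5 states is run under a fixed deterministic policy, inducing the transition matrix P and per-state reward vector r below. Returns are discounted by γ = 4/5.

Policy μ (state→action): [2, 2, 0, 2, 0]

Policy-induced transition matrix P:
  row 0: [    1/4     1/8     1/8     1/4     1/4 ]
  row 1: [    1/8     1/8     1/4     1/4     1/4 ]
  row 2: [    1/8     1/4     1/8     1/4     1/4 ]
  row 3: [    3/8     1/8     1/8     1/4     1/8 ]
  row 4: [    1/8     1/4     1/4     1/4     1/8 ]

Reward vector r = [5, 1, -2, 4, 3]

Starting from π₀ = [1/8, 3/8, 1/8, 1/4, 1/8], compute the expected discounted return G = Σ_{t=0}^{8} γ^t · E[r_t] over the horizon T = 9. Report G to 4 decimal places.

G = 10.3279

t=0: π = [0.1250, 0.3750, 0.1250, 0.2500, 0.1250], E[r] = 2.1250, γ^t·E[r] = 2.125000, running G = 2.125000
t=1: π = [0.2031, 0.1563, 0.1875, 0.2500, 0.2031], E[r] = 2.4063, γ^t·E[r] = 1.925000, running G = 4.050000
t=2: π = [0.2129, 0.1738, 0.1699, 0.2500, 0.1934], E[r] = 2.4785, γ^t·E[r] = 1.586250, running G = 5.636250
t=3: π = [0.2141, 0.1704, 0.1709, 0.2500, 0.1946], E[r] = 2.4829, γ^t·E[r] = 1.271250, running G = 6.907500
t=4: π = [0.2143, 0.1707, 0.1706, 0.2500, 0.1944], E[r] = 2.4840, γ^t·E[r] = 1.017463, running G = 7.924963
t=5: π = [0.2143, 0.1706, 0.1706, 0.2500, 0.1944], E[r] = 2.4841, γ^t·E[r] = 0.813993, running G = 8.738955
t=6: π = [0.2143, 0.1706, 0.1706, 0.2500, 0.1944], E[r] = 2.4841, γ^t·E[r] = 0.651199, running G = 9.390154
t=7: π = [0.2143, 0.1706, 0.1706, 0.2500, 0.1944], E[r] = 2.4841, γ^t·E[r] = 0.520959, running G = 9.911113
t=8: π = [0.2143, 0.1706, 0.1706, 0.2500, 0.1944], E[r] = 2.4841, γ^t·E[r] = 0.416767, running G = 10.327880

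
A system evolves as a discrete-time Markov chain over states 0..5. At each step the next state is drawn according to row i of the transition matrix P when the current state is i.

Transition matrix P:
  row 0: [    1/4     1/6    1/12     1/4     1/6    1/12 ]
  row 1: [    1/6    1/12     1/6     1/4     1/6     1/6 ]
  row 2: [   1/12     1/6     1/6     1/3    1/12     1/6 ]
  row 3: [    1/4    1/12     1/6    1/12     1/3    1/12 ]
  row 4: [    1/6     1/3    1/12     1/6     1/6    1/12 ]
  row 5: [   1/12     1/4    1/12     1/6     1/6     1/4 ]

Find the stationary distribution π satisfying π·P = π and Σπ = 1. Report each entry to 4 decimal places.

π = [0.1768, 0.1776, 0.1253, 0.2004, 0.1896, 0.1303]

Balance equations π_j = Σ_i π_i·P[i][j]:
  π_0 = 1/4·π_0 + 1/6·π_1 + 1/12·π_2 + 1/4·π_3 + 1/6·π_4 + 1/12·π_5
  π_1 = 1/6·π_0 + 1/12·π_1 + 1/6·π_2 + 1/12·π_3 + 1/3·π_4 + 1/4·π_5
  π_2 = 1/12·π_0 + 1/6·π_1 + 1/6·π_2 + 1/6·π_3 + 1/12·π_4 + 1/12·π_5
  π_3 = 1/4·π_0 + 1/4·π_1 + 1/3·π_2 + 1/12·π_3 + 1/6·π_4 + 1/6·π_5
  π_4 = 1/6·π_0 + 1/6·π_1 + 1/12·π_2 + 1/3·π_3 + 1/6·π_4 + 1/6·π_5
  normalize: π_0 + π_1 + π_2 + π_3 + π_4 + π_5 = 1
Solving the linear system gives exactly π = [14133/79937, 14199/79937, 10014/79937, 16018/79937, 106/559, 10415/79937].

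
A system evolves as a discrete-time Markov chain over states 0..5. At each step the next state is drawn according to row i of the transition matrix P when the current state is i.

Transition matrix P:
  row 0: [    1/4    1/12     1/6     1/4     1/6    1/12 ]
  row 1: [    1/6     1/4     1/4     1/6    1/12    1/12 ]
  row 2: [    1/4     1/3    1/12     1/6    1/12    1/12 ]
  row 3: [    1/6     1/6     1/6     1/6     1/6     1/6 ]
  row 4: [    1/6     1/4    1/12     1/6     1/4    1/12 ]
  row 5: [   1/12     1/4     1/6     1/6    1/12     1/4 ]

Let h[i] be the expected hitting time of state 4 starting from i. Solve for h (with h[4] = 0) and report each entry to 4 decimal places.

First-step conditioning: h[4] = 0; for i ≠ 4, h[i] = 1 + Σ_k P[i][k]·h[k].
  h[0] = 1 + 1/4·h[0] + 1/12·h[1] + 1/6·h[2] + 1/4·h[3] + 1/12·h[5]
  h[1] = 1 + 1/6·h[0] + 1/4·h[1] + 1/4·h[2] + 1/6·h[3] + 1/12·h[5]
  h[2] = 1 + 1/4·h[0] + 1/3·h[1] + 1/12·h[2] + 1/6·h[3] + 1/12·h[5]
  h[3] = 1 + 1/6·h[0] + 1/6·h[1] + 1/6·h[2] + 1/6·h[3] + 1/6·h[5]
  h[5] = 1 + 1/12·h[0] + 1/4·h[1] + 1/6·h[2] + 1/6·h[3] + 1/4·h[5]
Solving the 5×5 linear system over states ≠ 4 gives exactly h = [20166/2551, 22350/2551, 22194/2551, 20520/2551, 0, 22584/2551] (h[4] = 0 is the target).

h = [7.9051, 8.7613, 8.7001, 8.0439, 0.0000, 8.8530]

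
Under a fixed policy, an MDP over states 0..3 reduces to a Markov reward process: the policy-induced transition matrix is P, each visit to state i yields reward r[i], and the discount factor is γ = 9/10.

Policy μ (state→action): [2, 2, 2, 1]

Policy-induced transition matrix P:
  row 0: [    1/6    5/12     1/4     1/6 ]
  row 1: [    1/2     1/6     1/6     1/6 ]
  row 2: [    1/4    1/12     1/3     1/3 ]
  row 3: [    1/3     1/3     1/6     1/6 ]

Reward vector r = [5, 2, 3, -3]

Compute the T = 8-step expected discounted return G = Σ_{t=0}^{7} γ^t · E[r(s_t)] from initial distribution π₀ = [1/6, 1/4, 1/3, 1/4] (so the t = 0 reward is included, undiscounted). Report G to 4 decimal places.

t=0: π = [0.1667, 0.2500, 0.3333, 0.2500], E[r] = 1.5833, γ^t·E[r] = 1.583333, running G = 1.583333
t=1: π = [0.3194, 0.2222, 0.2361, 0.2222], E[r] = 2.0833, γ^t·E[r] = 1.875000, running G = 3.458333
t=2: π = [0.2975, 0.2639, 0.2326, 0.2060], E[r] = 2.0949, γ^t·E[r] = 1.696875, running G = 5.155208
t=3: π = [0.3084, 0.2560, 0.2302, 0.2054], E[r] = 2.1281, γ^t·E[r] = 1.551375, running G = 6.706583
t=4: π = [0.3054, 0.2588, 0.2307, 0.2050], E[r] = 2.1218, γ^t·E[r] = 1.392114, running G = 8.098697
t=5: π = [0.3063, 0.2580, 0.2306, 0.2051], E[r] = 2.1240, γ^t·E[r] = 1.254185, running G = 9.352882
t=6: π = [0.3061, 0.2582, 0.2306, 0.2051], E[r] = 2.1233, γ^t·E[r] = 1.128418, running G = 10.481300
t=7: π = [0.3061, 0.2581, 0.2306, 0.2051], E[r] = 2.1235, γ^t·E[r] = 1.015671, running G = 11.496971

G = 11.4970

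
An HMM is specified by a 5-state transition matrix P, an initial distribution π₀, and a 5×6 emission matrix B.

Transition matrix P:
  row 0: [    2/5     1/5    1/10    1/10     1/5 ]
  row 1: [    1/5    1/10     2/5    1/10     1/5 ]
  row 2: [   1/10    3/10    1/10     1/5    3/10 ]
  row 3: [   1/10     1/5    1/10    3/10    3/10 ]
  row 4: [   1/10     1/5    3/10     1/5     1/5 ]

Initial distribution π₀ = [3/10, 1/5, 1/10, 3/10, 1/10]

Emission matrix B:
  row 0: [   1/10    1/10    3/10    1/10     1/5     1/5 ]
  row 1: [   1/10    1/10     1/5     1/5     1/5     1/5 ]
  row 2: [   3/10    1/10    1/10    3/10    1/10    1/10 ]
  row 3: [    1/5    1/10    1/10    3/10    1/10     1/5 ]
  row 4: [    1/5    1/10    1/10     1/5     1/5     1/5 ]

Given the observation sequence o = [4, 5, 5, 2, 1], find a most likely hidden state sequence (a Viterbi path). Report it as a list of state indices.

path = [0, 0, 0, 0, 0]

t=0: δ = [6.000e-02, 4.000e-02, 1.000e-02, 3.000e-02, 2.000e-02]  (obs o_0=4)
t=1: δ = [4.800e-03, 2.400e-03, 1.600e-03, 1.800e-03, 2.400e-03]  ψ = [0, 0, 1, 3, 0]  (obs o_1=5)
t=2: δ = [3.840e-04, 1.920e-04, 9.600e-05, 1.080e-04, 1.920e-04]  ψ = [0, 0, 1, 3, 0]  (obs o_2=5)
t=3: δ = [4.608e-05, 1.536e-05, 7.680e-06, 3.840e-06, 7.680e-06]  ψ = [0, 0, 1, 0, 0]  (obs o_3=2)
t=4: δ = [1.843e-06, 9.216e-07, 6.144e-07, 4.608e-07, 9.216e-07]  ψ = [0, 0, 1, 0, 0]  (obs o_4=1)
backtrack: best end state = 0; path = [0, 0, 0, 0, 0]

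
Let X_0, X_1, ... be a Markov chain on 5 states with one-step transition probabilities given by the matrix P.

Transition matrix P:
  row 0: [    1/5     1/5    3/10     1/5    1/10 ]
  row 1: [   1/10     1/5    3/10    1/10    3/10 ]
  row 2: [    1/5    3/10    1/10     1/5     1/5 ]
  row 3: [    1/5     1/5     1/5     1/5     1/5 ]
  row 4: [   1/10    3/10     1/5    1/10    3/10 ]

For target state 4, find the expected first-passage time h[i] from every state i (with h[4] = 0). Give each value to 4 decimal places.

First-step conditioning: h[4] = 0; for i ≠ 4, h[i] = 1 + Σ_k P[i][k]·h[k].
  h[0] = 1 + 1/5·h[0] + 1/5·h[1] + 3/10·h[2] + 1/5·h[3]
  h[1] = 1 + 1/10·h[0] + 1/5·h[1] + 3/10·h[2] + 1/10·h[3]
  h[2] = 1 + 1/5·h[0] + 3/10·h[1] + 1/10·h[2] + 1/5·h[3]
  h[3] = 1 + 1/5·h[0] + 1/5·h[1] + 1/5·h[2] + 1/5·h[3]
Solving the 4×4 linear system over states ≠ 4 gives exactly h = [1199/223, 970/223, 1080/223, 1091/223, 0] (h[4] = 0 is the target).

h = [5.3767, 4.3498, 4.8430, 4.8924, 0.0000]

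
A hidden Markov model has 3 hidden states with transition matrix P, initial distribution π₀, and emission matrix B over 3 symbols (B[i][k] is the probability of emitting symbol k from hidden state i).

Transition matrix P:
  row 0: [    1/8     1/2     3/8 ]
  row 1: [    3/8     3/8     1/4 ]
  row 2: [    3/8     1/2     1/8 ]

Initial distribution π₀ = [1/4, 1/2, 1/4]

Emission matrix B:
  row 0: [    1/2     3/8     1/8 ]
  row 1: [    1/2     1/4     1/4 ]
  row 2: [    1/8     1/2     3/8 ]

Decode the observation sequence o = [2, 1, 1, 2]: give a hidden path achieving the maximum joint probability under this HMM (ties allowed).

path = [1, 0, 2, 1]

t=0: δ = [3.125e-02, 1.250e-01, 9.375e-02]  (obs o_0=2)
t=1: δ = [1.758e-02, 1.172e-02, 1.562e-02]  ψ = [1, 1, 1]  (obs o_1=1)
t=2: δ = [2.197e-03, 2.197e-03, 3.296e-03]  ψ = [2, 0, 0]  (obs o_2=1)
t=3: δ = [1.545e-04, 4.120e-04, 3.090e-04]  ψ = [2, 2, 0]  (obs o_3=2)
backtrack: best end state = 1; path = [1, 0, 2, 1]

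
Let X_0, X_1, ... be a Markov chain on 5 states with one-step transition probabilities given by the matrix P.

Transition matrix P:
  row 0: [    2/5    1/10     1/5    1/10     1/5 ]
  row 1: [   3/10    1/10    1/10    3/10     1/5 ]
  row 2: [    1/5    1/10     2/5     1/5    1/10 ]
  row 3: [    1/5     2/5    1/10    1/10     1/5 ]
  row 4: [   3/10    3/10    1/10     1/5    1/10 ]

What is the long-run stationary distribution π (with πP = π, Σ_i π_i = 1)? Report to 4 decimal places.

π = [0.2937, 0.1846, 0.1848, 0.1719, 0.1650]

Balance equations π_j = Σ_i π_i·P[i][j]:
  π_0 = 2/5·π_0 + 3/10·π_1 + 1/5·π_2 + 1/5·π_3 + 3/10·π_4
  π_1 = 1/10·π_0 + 1/10·π_1 + 1/10·π_2 + 2/5·π_3 + 3/10·π_4
  π_2 = 1/5·π_0 + 1/10·π_1 + 2/5·π_2 + 1/10·π_3 + 1/10·π_4
  π_3 = 1/10·π_0 + 3/10·π_1 + 1/5·π_2 + 1/10·π_3 + 1/5·π_4
  normalize: π_0 + π_1 + π_2 + π_3 + π_4 = 1
Solving the linear system gives exactly π = [2433/8284, 1529/8284, 1531/8284, 356/2071, 1367/8284].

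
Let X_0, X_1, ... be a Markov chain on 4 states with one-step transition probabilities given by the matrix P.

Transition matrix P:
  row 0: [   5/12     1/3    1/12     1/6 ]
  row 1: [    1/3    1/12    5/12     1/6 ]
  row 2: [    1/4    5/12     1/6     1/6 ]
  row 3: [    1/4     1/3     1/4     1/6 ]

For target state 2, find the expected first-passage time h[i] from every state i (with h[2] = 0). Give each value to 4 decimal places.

h = [5.0000, 3.6667, 0.0000, 4.1667]

First-step conditioning: h[2] = 0; for i ≠ 2, h[i] = 1 + Σ_k P[i][k]·h[k].
  h[0] = 1 + 5/12·h[0] + 1/3·h[1] + 1/6·h[3]
  h[1] = 1 + 1/3·h[0] + 1/12·h[1] + 1/6·h[3]
  h[3] = 1 + 1/4·h[0] + 1/3·h[1] + 1/6·h[3]
Solving the 3×3 linear system over states ≠ 2 gives exactly h = [5, 11/3, 0, 25/6] (h[2] = 0 is the target).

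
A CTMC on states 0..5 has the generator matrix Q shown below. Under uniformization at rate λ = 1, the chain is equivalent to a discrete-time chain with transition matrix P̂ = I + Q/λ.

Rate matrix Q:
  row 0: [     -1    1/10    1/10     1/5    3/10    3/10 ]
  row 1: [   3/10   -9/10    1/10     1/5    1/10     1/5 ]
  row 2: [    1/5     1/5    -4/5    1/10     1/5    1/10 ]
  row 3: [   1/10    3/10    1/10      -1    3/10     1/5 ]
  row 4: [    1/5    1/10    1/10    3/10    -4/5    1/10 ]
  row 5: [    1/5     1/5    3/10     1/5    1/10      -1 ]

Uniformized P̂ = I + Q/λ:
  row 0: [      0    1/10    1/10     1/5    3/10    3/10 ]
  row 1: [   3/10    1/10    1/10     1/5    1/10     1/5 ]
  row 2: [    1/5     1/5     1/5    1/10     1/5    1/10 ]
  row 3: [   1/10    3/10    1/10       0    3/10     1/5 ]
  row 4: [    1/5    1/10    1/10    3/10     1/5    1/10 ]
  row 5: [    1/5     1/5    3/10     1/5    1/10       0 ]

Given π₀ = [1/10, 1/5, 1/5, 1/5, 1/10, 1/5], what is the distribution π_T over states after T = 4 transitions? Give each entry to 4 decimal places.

t=0: π = [0.1000, 0.2000, 0.2000, 0.2000, 0.1000, 0.2000]
t=1: π = [0.1800, 0.1800, 0.1600, 0.1500, 0.1900, 0.1400]
t=2: π = [0.1670, 0.1600, 0.1440, 0.1730, 0.2010, 0.1550]
t=3: π = [0.1653, 0.1645, 0.1454, 0.1711, 0.2025, 0.1512]
t=4: π = [0.1663, 0.1639, 0.1448, 0.1715, 0.2021, 0.1515]

π = [0.1663, 0.1639, 0.1448, 0.1715, 0.2021, 0.1515]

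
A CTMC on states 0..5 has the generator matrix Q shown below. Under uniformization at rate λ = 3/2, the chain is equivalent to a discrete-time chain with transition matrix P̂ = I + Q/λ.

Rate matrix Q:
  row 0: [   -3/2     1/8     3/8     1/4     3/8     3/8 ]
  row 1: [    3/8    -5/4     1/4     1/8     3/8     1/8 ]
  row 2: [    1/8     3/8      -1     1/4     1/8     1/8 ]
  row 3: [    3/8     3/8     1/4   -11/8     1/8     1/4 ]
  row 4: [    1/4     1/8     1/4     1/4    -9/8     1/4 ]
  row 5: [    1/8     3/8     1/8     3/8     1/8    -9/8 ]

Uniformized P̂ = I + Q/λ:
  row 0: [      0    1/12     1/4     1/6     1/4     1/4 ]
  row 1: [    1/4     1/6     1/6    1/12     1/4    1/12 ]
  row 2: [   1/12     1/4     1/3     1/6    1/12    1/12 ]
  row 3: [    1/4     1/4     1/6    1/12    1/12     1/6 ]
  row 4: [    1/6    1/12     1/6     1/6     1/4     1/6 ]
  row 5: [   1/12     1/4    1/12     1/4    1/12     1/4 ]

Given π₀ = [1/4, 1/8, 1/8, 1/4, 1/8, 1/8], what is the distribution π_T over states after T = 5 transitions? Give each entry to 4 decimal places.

π = [0.1413, 0.1836, 0.1981, 0.1520, 0.1650, 0.1600]

t=0: π = [0.2500, 0.1250, 0.1250, 0.2500, 0.1250, 0.1250]
t=1: π = [0.1354, 0.1771, 0.1979, 0.1458, 0.1667, 0.1771]
t=2: π = [0.1398, 0.1849, 0.1962, 0.1545, 0.1632, 0.1615]
t=3: π = [0.1419, 0.1841, 0.1976, 0.1518, 0.1646, 0.1600]
t=4: π = [0.1412, 0.1836, 0.1981, 0.1520, 0.1651, 0.1600]
t=5: π = [0.1413, 0.1836, 0.1981, 0.1520, 0.1650, 0.1600]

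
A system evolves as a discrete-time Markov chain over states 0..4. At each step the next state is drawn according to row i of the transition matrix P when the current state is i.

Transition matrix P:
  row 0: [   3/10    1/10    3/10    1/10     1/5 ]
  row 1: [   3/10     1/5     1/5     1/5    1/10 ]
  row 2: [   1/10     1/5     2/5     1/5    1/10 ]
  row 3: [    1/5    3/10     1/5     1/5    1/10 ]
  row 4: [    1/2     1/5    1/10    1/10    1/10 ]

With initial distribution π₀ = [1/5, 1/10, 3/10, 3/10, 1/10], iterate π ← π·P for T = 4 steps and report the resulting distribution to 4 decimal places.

t=0: π = [0.2000, 0.1000, 0.3000, 0.3000, 0.1000]
t=1: π = [0.2300, 0.2100, 0.2700, 0.1700, 0.1200]
t=2: π = [0.2530, 0.1940, 0.2650, 0.1650, 0.1230]
t=3: π = [0.2551, 0.1912, 0.2660, 0.1624, 0.1253]
t=4: π = [0.2556, 0.1907, 0.2662, 0.1620, 0.1255]

π = [0.2556, 0.1907, 0.2662, 0.1620, 0.1255]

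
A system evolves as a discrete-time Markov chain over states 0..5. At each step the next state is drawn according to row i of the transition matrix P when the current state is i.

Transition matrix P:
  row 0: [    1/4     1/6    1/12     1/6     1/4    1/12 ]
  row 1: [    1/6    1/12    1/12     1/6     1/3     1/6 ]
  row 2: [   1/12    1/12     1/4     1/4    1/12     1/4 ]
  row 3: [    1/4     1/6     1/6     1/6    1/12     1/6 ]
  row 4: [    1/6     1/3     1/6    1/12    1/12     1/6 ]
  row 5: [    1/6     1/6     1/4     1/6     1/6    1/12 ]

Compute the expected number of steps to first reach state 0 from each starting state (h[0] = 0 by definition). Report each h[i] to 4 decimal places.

First-step conditioning: h[0] = 0; for i ≠ 0, h[i] = 1 + Σ_k P[i][k]·h[k].
  h[1] = 1 + 1/12·h[1] + 1/12·h[2] + 1/6·h[3] + 1/3·h[4] + 1/6·h[5]
  h[2] = 1 + 1/12·h[1] + 1/4·h[2] + 1/4·h[3] + 1/12·h[4] + 1/4·h[5]
  h[3] = 1 + 1/6·h[1] + 1/6·h[2] + 1/6·h[3] + 1/12·h[4] + 1/6·h[5]
  h[4] = 1 + 1/3·h[1] + 1/6·h[2] + 1/12·h[3] + 1/12·h[4] + 1/6·h[5]
  h[5] = 1 + 1/6·h[1] + 1/4·h[2] + 1/6·h[3] + 1/6·h[4] + 1/12·h[5]
Solving the 5×5 linear system over states ≠ 0 gives exactly h = [0, 275412/45859, 300192/45859, 253752/45859, 278508/45859, 278748/45859] (h[0] = 0 is the target).

h = [0.0000, 6.0056, 6.5460, 5.5333, 6.0731, 6.0784]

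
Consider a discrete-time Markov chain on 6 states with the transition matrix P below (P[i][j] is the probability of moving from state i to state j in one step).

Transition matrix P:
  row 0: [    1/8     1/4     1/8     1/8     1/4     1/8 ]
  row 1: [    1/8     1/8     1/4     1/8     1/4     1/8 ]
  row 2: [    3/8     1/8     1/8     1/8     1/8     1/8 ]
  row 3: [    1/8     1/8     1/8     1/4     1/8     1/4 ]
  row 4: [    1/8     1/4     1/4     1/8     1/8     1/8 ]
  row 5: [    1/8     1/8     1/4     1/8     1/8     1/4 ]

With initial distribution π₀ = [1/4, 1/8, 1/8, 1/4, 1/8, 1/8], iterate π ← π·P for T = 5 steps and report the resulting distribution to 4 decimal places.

t=0: π = [0.2500, 0.1250, 0.1250, 0.2500, 0.1250, 0.1250]
t=1: π = [0.1563, 0.1719, 0.1719, 0.1563, 0.1719, 0.1719]
t=2: π = [0.1680, 0.1660, 0.1895, 0.1445, 0.1660, 0.1660]
t=3: π = [0.1724, 0.1667, 0.1873, 0.1431, 0.1667, 0.1638]
t=4: π = [0.1718, 0.1674, 0.1872, 0.1429, 0.1674, 0.1634]
t=5: π = [0.1718, 0.1674, 0.1873, 0.1429, 0.1674, 0.1633]

π = [0.1718, 0.1674, 0.1873, 0.1429, 0.1674, 0.1633]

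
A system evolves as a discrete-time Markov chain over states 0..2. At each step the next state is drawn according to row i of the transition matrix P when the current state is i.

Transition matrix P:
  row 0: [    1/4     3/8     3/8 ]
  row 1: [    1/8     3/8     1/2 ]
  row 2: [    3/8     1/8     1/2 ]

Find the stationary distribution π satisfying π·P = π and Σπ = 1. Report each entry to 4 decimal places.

Balance equations π_j = Σ_i π_i·P[i][j]:
  π_0 = 1/4·π_0 + 1/8·π_1 + 3/8·π_2
  π_1 = 3/8·π_0 + 3/8·π_1 + 1/8·π_2
  normalize: π_0 + π_1 + π_2 = 1
Solving the linear system gives exactly π = [8/29, 15/58, 27/58].

π = [0.2759, 0.2586, 0.4655]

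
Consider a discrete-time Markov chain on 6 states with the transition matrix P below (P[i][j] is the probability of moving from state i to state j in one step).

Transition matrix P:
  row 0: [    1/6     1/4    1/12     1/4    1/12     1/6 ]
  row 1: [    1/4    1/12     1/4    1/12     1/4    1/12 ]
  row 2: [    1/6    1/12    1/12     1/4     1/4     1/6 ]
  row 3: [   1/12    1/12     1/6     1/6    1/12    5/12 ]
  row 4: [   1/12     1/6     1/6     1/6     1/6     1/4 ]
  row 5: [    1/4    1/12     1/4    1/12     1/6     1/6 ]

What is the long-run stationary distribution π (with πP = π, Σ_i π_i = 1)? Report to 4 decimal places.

π = [0.1672, 0.1248, 0.1669, 0.1665, 0.1632, 0.2115]

Balance equations π_j = Σ_i π_i·P[i][j]:
  π_0 = 1/6·π_0 + 1/4·π_1 + 1/6·π_2 + 1/12·π_3 + 1/12·π_4 + 1/4·π_5
  π_1 = 1/4·π_0 + 1/12·π_1 + 1/12·π_2 + 1/12·π_3 + 1/6·π_4 + 1/12·π_5
  π_2 = 1/12·π_0 + 1/4·π_1 + 1/12·π_2 + 1/6·π_3 + 1/6·π_4 + 1/4·π_5
  π_3 = 1/4·π_0 + 1/12·π_1 + 1/4·π_2 + 1/6·π_3 + 1/6·π_4 + 1/12·π_5
  π_4 = 1/12·π_0 + 1/4·π_1 + 1/4·π_2 + 1/12·π_3 + 1/6·π_4 + 1/6·π_5
  normalize: π_0 + π_1 + π_2 + π_3 + π_4 + π_5 = 1
Solving the linear system gives exactly π = [1360/8133, 1015/8133, 1357/8133, 1354/8133, 1327/8133, 1720/8133].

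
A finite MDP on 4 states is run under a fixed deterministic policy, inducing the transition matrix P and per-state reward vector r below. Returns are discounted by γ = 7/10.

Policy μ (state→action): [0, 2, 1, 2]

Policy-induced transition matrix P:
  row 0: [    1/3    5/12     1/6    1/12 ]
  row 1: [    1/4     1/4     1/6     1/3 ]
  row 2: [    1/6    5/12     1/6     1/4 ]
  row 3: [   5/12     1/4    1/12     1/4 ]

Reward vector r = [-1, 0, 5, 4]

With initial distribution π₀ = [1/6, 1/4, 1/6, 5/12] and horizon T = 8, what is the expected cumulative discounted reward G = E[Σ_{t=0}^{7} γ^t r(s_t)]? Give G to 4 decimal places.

t=0: π = [0.1667, 0.2500, 0.1667, 0.4167], E[r] = 2.3333, γ^t·E[r] = 2.333333, running G = 2.333333
t=1: π = [0.3194, 0.3056, 0.1319, 0.2431], E[r] = 1.3125, γ^t·E[r] = 0.918750, running G = 3.252083
t=2: π = [0.3061, 0.3252, 0.1464, 0.2222], E[r] = 1.3148, γ^t·E[r] = 0.644259, running G = 3.896343
t=3: π = [0.3003, 0.3254, 0.1481, 0.2261], E[r] = 1.3447, γ^t·E[r] = 0.461237, running G = 4.357580
t=4: π = [0.3004, 0.3247, 0.1478, 0.2271], E[r] = 1.3470, γ^t·E[r] = 0.323418, running G = 4.680998
t=5: π = [0.3006, 0.3247, 0.1477, 0.2270], E[r] = 1.3462, γ^t·E[r] = 0.226252, running G = 4.907250
t=6: π = [0.3006, 0.3247, 0.1477, 0.2270], E[r] = 1.3460, γ^t·E[r] = 0.158361, running G = 5.065610
t=7: π = [0.3006, 0.3247, 0.1478, 0.2270], E[r] = 1.3461, γ^t·E[r] = 0.110854, running G = 5.176464

G = 5.1765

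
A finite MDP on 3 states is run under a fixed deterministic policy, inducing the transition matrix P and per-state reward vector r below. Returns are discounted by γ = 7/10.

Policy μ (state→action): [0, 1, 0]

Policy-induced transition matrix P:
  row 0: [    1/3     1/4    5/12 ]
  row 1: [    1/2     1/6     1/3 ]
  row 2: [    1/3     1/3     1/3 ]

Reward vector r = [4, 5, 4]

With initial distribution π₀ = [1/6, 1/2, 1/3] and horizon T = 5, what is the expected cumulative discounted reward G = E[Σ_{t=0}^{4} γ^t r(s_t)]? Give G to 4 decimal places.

G = 12.0357

t=0: π = [0.1667, 0.5000, 0.3333], E[r] = 4.5000, γ^t·E[r] = 4.500000, running G = 4.500000
t=1: π = [0.4167, 0.2361, 0.3472], E[r] = 4.2361, γ^t·E[r] = 2.965278, running G = 7.465278
t=2: π = [0.3727, 0.2593, 0.3681], E[r] = 4.2593, γ^t·E[r] = 2.087037, running G = 9.552315
t=3: π = [0.3765, 0.2591, 0.3644], E[r] = 4.2591, γ^t·E[r] = 1.460860, running G = 11.013175
t=4: π = [0.3765, 0.2588, 0.3647], E[r] = 4.2588, γ^t·E[r] = 1.022532, running G = 12.035707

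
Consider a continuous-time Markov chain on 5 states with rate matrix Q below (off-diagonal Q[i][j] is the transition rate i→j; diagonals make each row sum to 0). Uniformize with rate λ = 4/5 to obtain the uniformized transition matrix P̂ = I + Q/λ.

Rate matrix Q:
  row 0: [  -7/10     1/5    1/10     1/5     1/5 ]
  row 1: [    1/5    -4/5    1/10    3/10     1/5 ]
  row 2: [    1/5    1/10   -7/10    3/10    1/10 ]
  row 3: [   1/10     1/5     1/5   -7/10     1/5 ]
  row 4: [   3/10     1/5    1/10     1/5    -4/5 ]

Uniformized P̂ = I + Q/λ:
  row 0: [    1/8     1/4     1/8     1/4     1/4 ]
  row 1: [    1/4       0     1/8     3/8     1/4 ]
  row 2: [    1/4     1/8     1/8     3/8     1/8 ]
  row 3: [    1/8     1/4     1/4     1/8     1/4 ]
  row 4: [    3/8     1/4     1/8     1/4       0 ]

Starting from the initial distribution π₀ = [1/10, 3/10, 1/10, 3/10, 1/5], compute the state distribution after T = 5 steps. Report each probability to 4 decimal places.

t=0: π = [0.1000, 0.3000, 0.1000, 0.3000, 0.2000]
t=1: π = [0.2250, 0.1625, 0.1625, 0.2625, 0.1875]
t=2: π = [0.2125, 0.1891, 0.1578, 0.2578, 0.1828]
t=3: π = [0.2141, 0.1830, 0.1572, 0.2611, 0.1846]
t=4: π = [0.2137, 0.1846, 0.1576, 0.2599, 0.1842]
t=5: π = [0.2138, 0.1841, 0.1575, 0.2603, 0.1842]

π = [0.2138, 0.1841, 0.1575, 0.2603, 0.1842]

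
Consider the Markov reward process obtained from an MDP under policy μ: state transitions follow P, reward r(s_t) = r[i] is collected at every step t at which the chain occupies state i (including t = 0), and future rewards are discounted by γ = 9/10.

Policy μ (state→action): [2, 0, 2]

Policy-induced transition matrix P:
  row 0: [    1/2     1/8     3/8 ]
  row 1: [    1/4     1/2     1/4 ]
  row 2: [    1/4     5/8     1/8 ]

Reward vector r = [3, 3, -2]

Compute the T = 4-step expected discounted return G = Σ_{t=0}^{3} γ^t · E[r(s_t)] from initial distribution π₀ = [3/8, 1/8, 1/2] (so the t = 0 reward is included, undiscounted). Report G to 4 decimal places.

G = 4.7503

t=0: π = [0.3750, 0.1250, 0.5000], E[r] = 0.5000, γ^t·E[r] = 0.500000, running G = 0.500000
t=1: π = [0.3438, 0.4219, 0.2344], E[r] = 1.8281, γ^t·E[r] = 1.645313, running G = 2.145313
t=2: π = [0.3359, 0.4004, 0.2637], E[r] = 1.6816, γ^t·E[r] = 1.362129, running G = 3.507441
t=3: π = [0.3340, 0.4070, 0.2590], E[r] = 1.7048, γ^t·E[r] = 1.242824, running G = 4.750265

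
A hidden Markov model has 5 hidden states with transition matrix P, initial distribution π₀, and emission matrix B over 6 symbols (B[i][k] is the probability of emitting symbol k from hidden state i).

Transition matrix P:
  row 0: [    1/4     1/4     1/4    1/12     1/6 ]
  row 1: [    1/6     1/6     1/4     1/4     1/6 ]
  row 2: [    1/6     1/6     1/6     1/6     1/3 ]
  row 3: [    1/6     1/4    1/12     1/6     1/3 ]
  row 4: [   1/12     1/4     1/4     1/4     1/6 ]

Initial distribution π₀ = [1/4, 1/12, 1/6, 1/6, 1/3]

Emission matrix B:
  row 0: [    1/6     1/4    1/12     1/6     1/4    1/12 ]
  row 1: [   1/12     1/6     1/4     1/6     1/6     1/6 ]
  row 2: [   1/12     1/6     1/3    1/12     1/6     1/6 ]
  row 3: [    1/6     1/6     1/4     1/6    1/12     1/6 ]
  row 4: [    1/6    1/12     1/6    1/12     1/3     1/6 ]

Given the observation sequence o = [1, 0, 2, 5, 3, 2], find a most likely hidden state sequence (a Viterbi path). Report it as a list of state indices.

path = [0, 0, 2, 4, 1, 2]

t=0: δ = [6.250e-02, 1.389e-02, 2.778e-02, 2.778e-02, 2.778e-02]  (obs o_0=1)
t=1: δ = [2.604e-03, 1.302e-03, 1.302e-03, 1.157e-03, 1.736e-03]  ψ = [0, 0, 0, 4, 0]  (obs o_1=0)
t=2: δ = [5.425e-05, 1.628e-04, 2.170e-04, 1.085e-04, 7.234e-05]  ψ = [0, 0, 0, 4, 0]  (obs o_2=2)
t=3: δ = [3.014e-06, 6.028e-06, 6.782e-06, 6.782e-06, 1.206e-05]  ψ = [2, 2, 1, 1, 2]  (obs o_3=5)
t=4: δ = [1.884e-07, 5.023e-07, 2.512e-07, 5.023e-07, 1.884e-07]  ψ = [2, 4, 4, 4, 2]  (obs o_4=3)
t=5: δ = [6.977e-09, 3.140e-08, 4.186e-08, 3.140e-08, 2.791e-08]  ψ = [1, 3, 1, 1, 3]  (obs o_5=2)
backtrack: best end state = 2; path = [0, 0, 2, 4, 1, 2]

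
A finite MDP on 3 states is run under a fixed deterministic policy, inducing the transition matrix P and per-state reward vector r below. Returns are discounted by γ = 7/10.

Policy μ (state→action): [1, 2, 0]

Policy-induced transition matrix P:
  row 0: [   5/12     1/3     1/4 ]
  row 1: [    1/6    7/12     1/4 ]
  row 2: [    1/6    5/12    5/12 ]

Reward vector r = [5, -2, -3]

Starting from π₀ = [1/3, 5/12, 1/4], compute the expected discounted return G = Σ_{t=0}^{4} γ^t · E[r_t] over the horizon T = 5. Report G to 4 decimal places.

G = -1.0652

t=0: π = [0.3333, 0.4167, 0.2500], E[r] = 0.0833, γ^t·E[r] = 0.083333, running G = 0.083333
t=1: π = [0.2500, 0.4583, 0.2917], E[r] = -0.5417, γ^t·E[r] = -0.379167, running G = -0.295833
t=2: π = [0.2292, 0.4722, 0.2986], E[r] = -0.6944, γ^t·E[r] = -0.340278, running G = -0.636111
t=3: π = [0.2240, 0.4763, 0.2998], E[r] = -0.7321, γ^t·E[r] = -0.251097, running G = -0.887208
t=4: π = [0.2227, 0.4774, 0.3000], E[r] = -0.7414, γ^t·E[r] = -0.178002, running G = -1.065210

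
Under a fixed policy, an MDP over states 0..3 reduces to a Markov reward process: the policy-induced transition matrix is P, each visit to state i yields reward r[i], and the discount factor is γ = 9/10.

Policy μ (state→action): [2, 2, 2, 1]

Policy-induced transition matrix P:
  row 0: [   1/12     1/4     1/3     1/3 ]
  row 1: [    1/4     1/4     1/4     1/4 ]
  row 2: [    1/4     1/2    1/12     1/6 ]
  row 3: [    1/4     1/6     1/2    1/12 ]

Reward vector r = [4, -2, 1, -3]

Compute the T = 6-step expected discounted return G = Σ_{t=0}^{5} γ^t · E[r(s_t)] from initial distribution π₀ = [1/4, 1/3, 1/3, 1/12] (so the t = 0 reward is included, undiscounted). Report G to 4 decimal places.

G = -0.0797

t=0: π = [0.2500, 0.3333, 0.3333, 0.0833], E[r] = 0.4167, γ^t·E[r] = 0.416667, running G = 0.416667
t=1: π = [0.2083, 0.3264, 0.2361, 0.2292], E[r] = -0.2708, γ^t·E[r] = -0.243750, running G = 0.172917
t=2: π = [0.2153, 0.2899, 0.2853, 0.2095], E[r] = -0.0619, γ^t·E[r] = -0.050156, running G = 0.122760
t=3: π = [0.2141, 0.3039, 0.2728, 0.2092], E[r] = -0.1062, γ^t·E[r] = -0.077449, running G = 0.045311
t=4: π = [0.2143, 0.3008, 0.2747, 0.2102], E[r] = -0.1003, γ^t·E[r] = -0.065789, running G = -0.020478
t=5: π = [0.2143, 0.3012, 0.2746, 0.2099], E[r] = -0.1003, γ^t·E[r] = -0.059245, running G = -0.079723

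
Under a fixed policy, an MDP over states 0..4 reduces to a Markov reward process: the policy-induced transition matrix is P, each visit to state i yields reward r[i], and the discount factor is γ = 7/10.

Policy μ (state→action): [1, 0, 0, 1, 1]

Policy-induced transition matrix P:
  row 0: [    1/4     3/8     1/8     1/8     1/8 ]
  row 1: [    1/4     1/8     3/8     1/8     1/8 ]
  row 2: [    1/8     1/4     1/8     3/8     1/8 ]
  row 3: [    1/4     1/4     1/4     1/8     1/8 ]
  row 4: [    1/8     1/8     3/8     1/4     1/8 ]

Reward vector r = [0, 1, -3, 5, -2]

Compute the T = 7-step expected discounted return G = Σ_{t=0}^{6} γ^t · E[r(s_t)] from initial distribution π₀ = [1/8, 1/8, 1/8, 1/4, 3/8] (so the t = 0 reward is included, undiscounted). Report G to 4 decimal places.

G = 0.7309

t=0: π = [0.1250, 0.1250, 0.1250, 0.2500, 0.3750], E[r] = 0.2500, γ^t·E[r] = 0.250000, running G = 0.250000
t=1: π = [0.1875, 0.2031, 0.2813, 0.2031, 0.1250], E[r] = 0.1250, γ^t·E[r] = 0.087500, running G = 0.337500
t=2: π = [0.1992, 0.2324, 0.2324, 0.2109, 0.1250], E[r] = 0.3398, γ^t·E[r] = 0.166523, running G = 0.504023
t=3: π = [0.2053, 0.2302, 0.2407, 0.1987, 0.1250], E[r] = 0.2517, γ^t·E[r] = 0.086336, running G = 0.590360
t=4: π = [0.2043, 0.2313, 0.2386, 0.2008, 0.1250], E[r] = 0.2693, γ^t·E[r] = 0.064670, running G = 0.655030
t=5: π = [0.2045, 0.2310, 0.2392, 0.2003, 0.1250], E[r] = 0.2649, γ^t·E[r] = 0.044528, running G = 0.699558
t=6: π = [0.2045, 0.2311, 0.2390, 0.2004, 0.1250], E[r] = 0.2660, γ^t·E[r] = 0.031299, running G = 0.730858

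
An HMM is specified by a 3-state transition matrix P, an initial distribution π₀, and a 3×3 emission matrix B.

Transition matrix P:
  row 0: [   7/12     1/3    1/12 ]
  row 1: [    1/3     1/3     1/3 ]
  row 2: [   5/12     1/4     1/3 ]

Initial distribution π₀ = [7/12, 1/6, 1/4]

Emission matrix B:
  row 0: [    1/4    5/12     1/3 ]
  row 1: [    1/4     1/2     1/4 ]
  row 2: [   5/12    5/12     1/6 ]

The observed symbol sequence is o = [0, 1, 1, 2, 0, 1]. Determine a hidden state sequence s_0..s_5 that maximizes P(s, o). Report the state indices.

path = [0, 0, 0, 0, 0, 0]

t=0: δ = [1.458e-01, 4.167e-02, 1.042e-01]  (obs o_0=0)
t=1: δ = [3.545e-02, 2.431e-02, 1.447e-02]  ψ = [0, 0, 2]  (obs o_1=1)
t=2: δ = [8.615e-03, 5.908e-03, 3.376e-03]  ψ = [0, 0, 1]  (obs o_2=1)
t=3: δ = [1.675e-03, 7.179e-04, 3.282e-04]  ψ = [0, 0, 1]  (obs o_3=2)
t=4: δ = [2.443e-04, 1.396e-04, 9.971e-05]  ψ = [0, 0, 1]  (obs o_4=0)
t=5: δ = [5.938e-05, 4.072e-05, 1.939e-05]  ψ = [0, 0, 1]  (obs o_5=1)
backtrack: best end state = 0; path = [0, 0, 0, 0, 0, 0]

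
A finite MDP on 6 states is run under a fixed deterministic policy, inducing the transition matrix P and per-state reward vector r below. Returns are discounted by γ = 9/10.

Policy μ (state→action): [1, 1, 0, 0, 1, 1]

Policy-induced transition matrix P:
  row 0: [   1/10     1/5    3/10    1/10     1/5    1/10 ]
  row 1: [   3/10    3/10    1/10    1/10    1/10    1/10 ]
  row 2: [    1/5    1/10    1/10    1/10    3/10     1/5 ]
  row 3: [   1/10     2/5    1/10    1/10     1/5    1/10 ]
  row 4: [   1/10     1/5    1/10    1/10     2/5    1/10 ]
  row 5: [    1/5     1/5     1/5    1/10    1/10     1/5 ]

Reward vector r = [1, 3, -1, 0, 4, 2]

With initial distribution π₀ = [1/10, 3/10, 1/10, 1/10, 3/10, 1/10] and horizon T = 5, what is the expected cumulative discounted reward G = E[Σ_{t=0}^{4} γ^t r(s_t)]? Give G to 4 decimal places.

G = 8.1210

t=0: π = [0.1000, 0.3000, 0.1000, 0.1000, 0.3000, 0.1000], E[r] = 2.3000, γ^t·E[r] = 2.300000, running G = 2.300000
t=1: π = [0.1800, 0.2400, 0.1300, 0.1000, 0.2300, 0.1200], E[r] = 1.9300, γ^t·E[r] = 1.737000, running G = 4.037000
t=2: π = [0.1730, 0.2310, 0.1480, 0.1000, 0.2230, 0.1250], E[r] = 1.8600, γ^t·E[r] = 1.506600, running G = 5.543600
t=3: π = [0.1735, 0.2283, 0.1471, 0.1000, 0.2238, 0.1273], E[r] = 1.8611, γ^t·E[r] = 1.356742, running G = 6.900342
t=4: π = [0.1731, 0.2281, 0.1474, 0.1000, 0.2239, 0.1274], E[r] = 1.8606, γ^t·E[r] = 1.220707, running G = 8.121049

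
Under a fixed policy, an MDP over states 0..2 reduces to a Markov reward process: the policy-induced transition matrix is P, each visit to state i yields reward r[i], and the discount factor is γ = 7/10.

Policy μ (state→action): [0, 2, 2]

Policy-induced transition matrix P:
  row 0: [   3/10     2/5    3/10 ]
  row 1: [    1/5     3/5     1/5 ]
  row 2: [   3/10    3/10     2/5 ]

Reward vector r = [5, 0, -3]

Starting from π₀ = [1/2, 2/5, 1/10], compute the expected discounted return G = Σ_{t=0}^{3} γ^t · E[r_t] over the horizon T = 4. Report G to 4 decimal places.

t=0: π = [0.5000, 0.4000, 0.1000], E[r] = 2.2000, γ^t·E[r] = 2.200000, running G = 2.200000
t=1: π = [0.2600, 0.4700, 0.2700], E[r] = 0.4900, γ^t·E[r] = 0.343000, running G = 2.543000
t=2: π = [0.2530, 0.4670, 0.2800], E[r] = 0.4250, γ^t·E[r] = 0.208250, running G = 2.751250
t=3: π = [0.2533, 0.4654, 0.2813], E[r] = 0.4226, γ^t·E[r] = 0.144952, running G = 2.896202

G = 2.8962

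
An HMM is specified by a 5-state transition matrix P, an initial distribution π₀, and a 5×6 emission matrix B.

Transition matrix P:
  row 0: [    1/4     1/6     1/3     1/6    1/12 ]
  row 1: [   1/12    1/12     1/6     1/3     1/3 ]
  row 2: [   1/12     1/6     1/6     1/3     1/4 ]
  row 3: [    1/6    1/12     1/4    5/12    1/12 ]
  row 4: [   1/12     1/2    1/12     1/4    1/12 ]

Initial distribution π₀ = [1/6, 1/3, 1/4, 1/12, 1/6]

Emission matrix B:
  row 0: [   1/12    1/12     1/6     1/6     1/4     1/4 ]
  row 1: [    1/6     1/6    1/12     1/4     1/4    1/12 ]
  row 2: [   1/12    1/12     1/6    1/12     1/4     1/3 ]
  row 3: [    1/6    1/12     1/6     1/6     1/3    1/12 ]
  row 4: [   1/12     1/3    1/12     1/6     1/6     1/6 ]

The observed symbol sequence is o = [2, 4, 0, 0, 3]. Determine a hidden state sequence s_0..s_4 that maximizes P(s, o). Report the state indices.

t=0: δ = [2.778e-02, 2.778e-02, 4.167e-02, 1.389e-02, 1.389e-02]  (obs o_0=2)
t=1: δ = [1.736e-03, 1.736e-03, 2.315e-03, 4.630e-03, 1.736e-03]  ψ = [0, 2, 0, 2, 2]  (obs o_1=4)
t=2: δ = [6.430e-05, 1.447e-04, 9.645e-05, 3.215e-04, 4.823e-05]  ψ = [3, 4, 3, 3, 1]  (obs o_2=0)
t=3: δ = [4.465e-06, 4.465e-06, 6.698e-06, 2.233e-05, 4.019e-06]  ψ = [3, 3, 3, 3, 1]  (obs o_3=0)
t=4: δ = [6.202e-07, 5.023e-07, 4.651e-07, 1.550e-06, 3.101e-07]  ψ = [3, 4, 3, 3, 3]  (obs o_4=3)
backtrack: best end state = 3; path = [2, 3, 3, 3, 3]

path = [2, 3, 3, 3, 3]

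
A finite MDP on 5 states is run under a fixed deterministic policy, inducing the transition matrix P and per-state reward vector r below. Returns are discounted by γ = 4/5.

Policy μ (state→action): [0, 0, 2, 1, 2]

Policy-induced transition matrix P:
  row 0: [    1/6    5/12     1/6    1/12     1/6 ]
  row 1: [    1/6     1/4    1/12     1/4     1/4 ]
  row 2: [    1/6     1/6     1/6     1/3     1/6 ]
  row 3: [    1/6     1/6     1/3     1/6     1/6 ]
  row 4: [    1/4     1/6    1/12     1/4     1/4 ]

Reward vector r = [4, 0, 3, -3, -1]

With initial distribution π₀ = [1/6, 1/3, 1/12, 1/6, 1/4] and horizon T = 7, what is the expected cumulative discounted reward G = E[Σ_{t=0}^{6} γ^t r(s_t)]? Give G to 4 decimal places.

t=0: π = [0.1667, 0.3333, 0.0833, 0.1667, 0.2500], E[r] = 0.1667, γ^t·E[r] = 0.166667, running G = 0.166667
t=1: π = [0.1875, 0.2361, 0.1458, 0.2153, 0.2153], E[r] = 0.3264, γ^t·E[r] = 0.261111, running G = 0.427778
t=2: π = [0.1846, 0.2332, 0.1649, 0.2130, 0.2043], E[r] = 0.3900, γ^t·E[r] = 0.249630, running G = 0.677407
t=3: π = [0.1837, 0.2323, 0.1657, 0.2152, 0.2031], E[r] = 0.3831, γ^t·E[r] = 0.196123, running G = 0.873531
t=4: π = [0.1836, 0.2319, 0.1663, 0.2153, 0.2029], E[r] = 0.3844, γ^t·E[r] = 0.157460, running G = 1.030991
t=5: π = [0.1836, 0.2319, 0.1663, 0.2153, 0.2029], E[r] = 0.3844, γ^t·E[r] = 0.125948, running G = 1.156938
t=6: π = [0.1836, 0.2319, 0.1663, 0.2153, 0.2029], E[r] = 0.3844, γ^t·E[r] = 0.100769, running G = 1.257708

G = 1.2577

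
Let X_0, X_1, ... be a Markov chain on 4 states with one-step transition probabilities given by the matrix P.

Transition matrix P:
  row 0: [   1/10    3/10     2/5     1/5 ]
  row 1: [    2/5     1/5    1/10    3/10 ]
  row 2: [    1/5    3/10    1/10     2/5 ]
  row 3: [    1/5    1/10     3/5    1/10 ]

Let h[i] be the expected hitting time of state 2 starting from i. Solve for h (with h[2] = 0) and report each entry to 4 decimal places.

h = [2.7033, 3.3846, 0.0000, 2.0879]

First-step conditioning: h[2] = 0; for i ≠ 2, h[i] = 1 + Σ_k P[i][k]·h[k].
  h[0] = 1 + 1/10·h[0] + 3/10·h[1] + 1/5·h[3]
  h[1] = 1 + 2/5·h[0] + 1/5·h[1] + 3/10·h[3]
  h[3] = 1 + 1/5·h[0] + 1/10·h[1] + 1/10·h[3]
Solving the 3×3 linear system over states ≠ 2 gives exactly h = [246/91, 44/13, 0, 190/91] (h[2] = 0 is the target).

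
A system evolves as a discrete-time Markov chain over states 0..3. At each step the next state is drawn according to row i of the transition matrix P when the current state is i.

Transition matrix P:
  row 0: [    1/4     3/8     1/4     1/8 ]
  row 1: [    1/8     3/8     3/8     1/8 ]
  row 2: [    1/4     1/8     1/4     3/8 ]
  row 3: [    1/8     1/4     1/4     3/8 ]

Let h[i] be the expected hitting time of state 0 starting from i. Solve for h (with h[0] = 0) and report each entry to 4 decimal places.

First-step conditioning: h[0] = 0; for i ≠ 0, h[i] = 1 + Σ_k P[i][k]·h[k].
  h[1] = 1 + 3/8·h[1] + 3/8·h[2] + 1/8·h[3]
  h[2] = 1 + 1/8·h[1] + 1/4·h[2] + 3/8·h[3]
  h[3] = 1 + 1/4·h[1] + 1/4·h[2] + 3/8·h[3]
Solving the 3×3 linear system over states ≠ 0 gives exactly h = [0, 448/73, 400/73, 456/73] (h[0] = 0 is the target).

h = [0.0000, 6.1370, 5.4795, 6.2466]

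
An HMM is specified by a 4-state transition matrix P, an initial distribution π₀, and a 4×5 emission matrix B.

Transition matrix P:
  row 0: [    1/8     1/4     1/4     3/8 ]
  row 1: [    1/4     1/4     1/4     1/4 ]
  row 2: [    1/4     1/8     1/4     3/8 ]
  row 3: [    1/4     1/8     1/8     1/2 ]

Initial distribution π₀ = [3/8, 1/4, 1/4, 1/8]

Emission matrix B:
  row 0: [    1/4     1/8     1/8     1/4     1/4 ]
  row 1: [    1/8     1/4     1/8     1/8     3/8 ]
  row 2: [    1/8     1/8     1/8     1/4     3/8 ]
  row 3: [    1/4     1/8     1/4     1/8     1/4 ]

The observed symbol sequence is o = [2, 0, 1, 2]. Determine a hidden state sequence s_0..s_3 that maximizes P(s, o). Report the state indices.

t=0: δ = [4.688e-02, 3.125e-02, 3.125e-02, 3.125e-02]  (obs o_0=2)
t=1: δ = [1.953e-03, 1.465e-03, 1.465e-03, 4.395e-03]  ψ = [1, 0, 0, 0]  (obs o_1=0)
t=2: δ = [1.373e-04, 1.373e-04, 6.866e-05, 2.747e-04]  ψ = [3, 3, 3, 3]  (obs o_2=1)
t=3: δ = [8.583e-06, 4.292e-06, 4.292e-06, 3.433e-05]  ψ = [3, 0, 0, 3]  (obs o_3=2)
backtrack: best end state = 3; path = [0, 3, 3, 3]

path = [0, 3, 3, 3]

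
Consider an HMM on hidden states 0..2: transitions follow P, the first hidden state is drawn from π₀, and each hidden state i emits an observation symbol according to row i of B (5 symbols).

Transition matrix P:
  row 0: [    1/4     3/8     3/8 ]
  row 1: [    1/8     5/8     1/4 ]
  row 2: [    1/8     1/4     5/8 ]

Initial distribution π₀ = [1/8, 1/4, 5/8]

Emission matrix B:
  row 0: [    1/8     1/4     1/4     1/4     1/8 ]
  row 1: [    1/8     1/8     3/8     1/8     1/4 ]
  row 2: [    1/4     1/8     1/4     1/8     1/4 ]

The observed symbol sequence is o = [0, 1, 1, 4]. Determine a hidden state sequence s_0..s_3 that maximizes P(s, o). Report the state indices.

path = [2, 2, 2, 2]

t=0: δ = [1.562e-02, 3.125e-02, 1.562e-01]  (obs o_0=0)
t=1: δ = [4.883e-03, 4.883e-03, 1.221e-02]  ψ = [2, 2, 2]  (obs o_1=1)
t=2: δ = [3.815e-04, 3.815e-04, 9.537e-04]  ψ = [2, 1, 2]  (obs o_2=1)
t=3: δ = [1.490e-05, 5.960e-05, 1.490e-04]  ψ = [2, 1, 2]  (obs o_3=4)
backtrack: best end state = 2; path = [2, 2, 2, 2]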